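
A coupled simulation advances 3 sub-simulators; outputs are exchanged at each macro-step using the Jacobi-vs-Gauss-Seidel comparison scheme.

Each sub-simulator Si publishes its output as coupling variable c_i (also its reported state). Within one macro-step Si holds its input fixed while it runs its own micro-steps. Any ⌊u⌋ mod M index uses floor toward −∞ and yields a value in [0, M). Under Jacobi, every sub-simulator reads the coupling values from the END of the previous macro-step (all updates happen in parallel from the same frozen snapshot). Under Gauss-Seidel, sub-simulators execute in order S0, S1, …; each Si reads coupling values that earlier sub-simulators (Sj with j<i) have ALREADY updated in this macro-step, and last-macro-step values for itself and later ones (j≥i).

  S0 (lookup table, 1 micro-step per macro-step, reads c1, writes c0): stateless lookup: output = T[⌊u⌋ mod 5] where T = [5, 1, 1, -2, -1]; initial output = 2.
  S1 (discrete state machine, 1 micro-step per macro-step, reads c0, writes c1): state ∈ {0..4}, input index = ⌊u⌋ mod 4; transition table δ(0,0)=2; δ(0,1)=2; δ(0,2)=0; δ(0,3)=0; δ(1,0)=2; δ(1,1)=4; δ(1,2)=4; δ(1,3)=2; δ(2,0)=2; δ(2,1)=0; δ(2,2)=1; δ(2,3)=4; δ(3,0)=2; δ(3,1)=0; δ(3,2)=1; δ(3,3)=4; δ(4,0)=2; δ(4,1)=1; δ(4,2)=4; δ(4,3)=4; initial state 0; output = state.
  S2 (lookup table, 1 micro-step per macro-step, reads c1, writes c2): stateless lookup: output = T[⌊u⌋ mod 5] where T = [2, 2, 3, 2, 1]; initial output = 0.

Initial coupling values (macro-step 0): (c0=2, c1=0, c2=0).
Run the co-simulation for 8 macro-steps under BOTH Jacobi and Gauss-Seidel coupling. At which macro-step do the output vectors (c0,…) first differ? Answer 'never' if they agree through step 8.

first divergence at macro-step: 1

[Jacobi] macro 1: S0 reads c1=0 → after 1×micro: 5; S1 reads c0=2 → after 1×micro: 0; S2 reads c1=0 → after 1×micro: 2 ⇒ (c0=5, c1=0, c2=2)
[Jacobi] macro 2: S0 reads c1=0 → after 1×micro: 5; S1 reads c0=5 → after 1×micro: 2; S2 reads c1=0 → after 1×micro: 2 ⇒ (c0=5, c1=2, c2=2)
[Jacobi] macro 3: S0 reads c1=2 → after 1×micro: 1; S1 reads c0=5 → after 1×micro: 0; S2 reads c1=2 → after 1×micro: 3 ⇒ (c0=1, c1=0, c2=3)
[Jacobi] macro 4: S0 reads c1=0 → after 1×micro: 5; S1 reads c0=1 → after 1×micro: 2; S2 reads c1=0 → after 1×micro: 2 ⇒ (c0=5, c1=2, c2=2)
[Jacobi] macro 5: S0 reads c1=2 → after 1×micro: 1; S1 reads c0=5 → after 1×micro: 0; S2 reads c1=2 → after 1×micro: 3 ⇒ (c0=1, c1=0, c2=3)
[Jacobi] macro 6: S0 reads c1=0 → after 1×micro: 5; S1 reads c0=1 → after 1×micro: 2; S2 reads c1=0 → after 1×micro: 2 ⇒ (c0=5, c1=2, c2=2)
[Jacobi] macro 7: S0 reads c1=2 → after 1×micro: 1; S1 reads c0=5 → after 1×micro: 0; S2 reads c1=2 → after 1×micro: 3 ⇒ (c0=1, c1=0, c2=3)
[Jacobi] macro 8: S0 reads c1=0 → after 1×micro: 5; S1 reads c0=1 → after 1×micro: 2; S2 reads c1=0 → after 1×micro: 2 ⇒ (c0=5, c1=2, c2=2)
[Gauss-Seidel] macro 1: S0 reads c1=0 → after 1×micro: 5; S1 reads c0=5 → after 1×micro: 2; S2 reads c1=2 → after 1×micro: 3 ⇒ (c0=5, c1=2, c2=3)
[Gauss-Seidel] macro 2: S0 reads c1=2 → after 1×micro: 1; S1 reads c0=1 → after 1×micro: 0; S2 reads c1=0 → after 1×micro: 2 ⇒ (c0=1, c1=0, c2=2)
[Gauss-Seidel] macro 3: S0 reads c1=0 → after 1×micro: 5; S1 reads c0=5 → after 1×micro: 2; S2 reads c1=2 → after 1×micro: 3 ⇒ (c0=5, c1=2, c2=3)
[Gauss-Seidel] macro 4: S0 reads c1=2 → after 1×micro: 1; S1 reads c0=1 → after 1×micro: 0; S2 reads c1=0 → after 1×micro: 2 ⇒ (c0=1, c1=0, c2=2)
[Gauss-Seidel] macro 5: S0 reads c1=0 → after 1×micro: 5; S1 reads c0=5 → after 1×micro: 2; S2 reads c1=2 → after 1×micro: 3 ⇒ (c0=5, c1=2, c2=3)
[Gauss-Seidel] macro 6: S0 reads c1=2 → after 1×micro: 1; S1 reads c0=1 → after 1×micro: 0; S2 reads c1=0 → after 1×micro: 2 ⇒ (c0=1, c1=0, c2=2)
[Gauss-Seidel] macro 7: S0 reads c1=0 → after 1×micro: 5; S1 reads c0=5 → after 1×micro: 2; S2 reads c1=2 → after 1×micro: 3 ⇒ (c0=5, c1=2, c2=3)
[Gauss-Seidel] macro 8: S0 reads c1=2 → after 1×micro: 1; S1 reads c0=1 → after 1×micro: 0; S2 reads c1=0 → after 1×micro: 2 ⇒ (c0=1, c1=0, c2=2)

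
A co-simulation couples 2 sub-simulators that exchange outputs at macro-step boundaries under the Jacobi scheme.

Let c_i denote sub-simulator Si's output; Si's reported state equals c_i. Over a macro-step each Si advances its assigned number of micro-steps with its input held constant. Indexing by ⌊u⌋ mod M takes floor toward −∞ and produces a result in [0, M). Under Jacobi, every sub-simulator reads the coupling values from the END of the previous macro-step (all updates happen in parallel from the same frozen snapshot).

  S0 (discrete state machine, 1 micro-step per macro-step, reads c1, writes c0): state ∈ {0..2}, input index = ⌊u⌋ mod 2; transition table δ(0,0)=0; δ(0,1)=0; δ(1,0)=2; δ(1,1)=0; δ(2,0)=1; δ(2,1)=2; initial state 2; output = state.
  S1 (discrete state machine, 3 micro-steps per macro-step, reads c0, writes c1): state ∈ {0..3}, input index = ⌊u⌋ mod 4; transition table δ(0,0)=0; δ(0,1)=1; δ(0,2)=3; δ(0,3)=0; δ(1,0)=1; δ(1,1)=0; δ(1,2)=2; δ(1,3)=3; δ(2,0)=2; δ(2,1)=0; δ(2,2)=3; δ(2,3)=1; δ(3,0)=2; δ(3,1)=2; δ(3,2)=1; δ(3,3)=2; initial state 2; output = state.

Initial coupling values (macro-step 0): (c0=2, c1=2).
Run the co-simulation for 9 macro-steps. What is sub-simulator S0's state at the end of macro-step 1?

macro 1: S0 reads c1=2 → after 1×micro: 1; S1 reads c0=2 → after 3×micro: 2 ⇒ (c0=1, c1=2)
macro 2: S0 reads c1=2 → after 1×micro: 2; S1 reads c0=1 → after 3×micro: 0 ⇒ (c0=2, c1=0)
macro 3: S0 reads c1=0 → after 1×micro: 1; S1 reads c0=2 → after 3×micro: 2 ⇒ (c0=1, c1=2)
macro 4: S0 reads c1=2 → after 1×micro: 2; S1 reads c0=1 → after 3×micro: 0 ⇒ (c0=2, c1=0)
macro 5: S0 reads c1=0 → after 1×micro: 1; S1 reads c0=2 → after 3×micro: 2 ⇒ (c0=1, c1=2)
macro 6: S0 reads c1=2 → after 1×micro: 2; S1 reads c0=1 → after 3×micro: 0 ⇒ (c0=2, c1=0)
macro 7: S0 reads c1=0 → after 1×micro: 1; S1 reads c0=2 → after 3×micro: 2 ⇒ (c0=1, c1=2)
macro 8: S0 reads c1=2 → after 1×micro: 2; S1 reads c0=1 → after 3×micro: 0 ⇒ (c0=2, c1=0)
macro 9: S0 reads c1=0 → after 1×micro: 1; S1 reads c0=2 → after 3×micro: 2 ⇒ (c0=1, c1=2)

S0 state at macro-step 1 = 1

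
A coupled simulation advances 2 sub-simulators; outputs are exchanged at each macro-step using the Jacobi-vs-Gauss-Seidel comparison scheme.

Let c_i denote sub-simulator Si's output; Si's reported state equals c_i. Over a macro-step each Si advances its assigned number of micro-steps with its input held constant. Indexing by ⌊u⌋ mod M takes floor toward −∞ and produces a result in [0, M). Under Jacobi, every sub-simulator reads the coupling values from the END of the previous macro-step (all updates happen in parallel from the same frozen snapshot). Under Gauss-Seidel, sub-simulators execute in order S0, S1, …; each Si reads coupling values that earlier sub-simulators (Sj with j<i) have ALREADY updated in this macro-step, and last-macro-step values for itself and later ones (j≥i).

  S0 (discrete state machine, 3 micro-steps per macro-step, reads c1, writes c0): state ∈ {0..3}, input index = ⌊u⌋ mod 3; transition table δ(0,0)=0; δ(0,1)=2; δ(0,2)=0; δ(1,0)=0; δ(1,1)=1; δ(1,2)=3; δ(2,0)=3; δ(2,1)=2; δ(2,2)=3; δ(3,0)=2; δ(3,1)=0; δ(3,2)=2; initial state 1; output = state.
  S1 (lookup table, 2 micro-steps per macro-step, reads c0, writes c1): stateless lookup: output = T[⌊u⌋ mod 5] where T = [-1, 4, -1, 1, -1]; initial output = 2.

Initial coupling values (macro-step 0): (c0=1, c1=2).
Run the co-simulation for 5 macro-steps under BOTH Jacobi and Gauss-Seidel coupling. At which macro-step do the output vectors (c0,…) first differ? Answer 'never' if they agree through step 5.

first divergence at macro-step: 1

[Jacobi] macro 1: S0 reads c1=2 → after 3×micro: 3; S1 reads c0=1 → after 2×micro: 4 ⇒ (c0=3, c1=4)
[Jacobi] macro 2: S0 reads c1=4 → after 3×micro: 2; S1 reads c0=3 → after 2×micro: 1 ⇒ (c0=2, c1=1)
[Jacobi] macro 3: S0 reads c1=1 → after 3×micro: 2; S1 reads c0=2 → after 2×micro: -1 ⇒ (c0=2, c1=-1)
[Jacobi] macro 4: S0 reads c1=-1 → after 3×micro: 3; S1 reads c0=2 → after 2×micro: -1 ⇒ (c0=3, c1=-1)
[Jacobi] macro 5: S0 reads c1=-1 → after 3×micro: 2; S1 reads c0=3 → after 2×micro: 1 ⇒ (c0=2, c1=1)
[Gauss-Seidel] macro 1: S0 reads c1=2 → after 3×micro: 3; S1 reads c0=3 → after 2×micro: 1 ⇒ (c0=3, c1=1)
[Gauss-Seidel] macro 2: S0 reads c1=1 → after 3×micro: 2; S1 reads c0=2 → after 2×micro: -1 ⇒ (c0=2, c1=-1)
[Gauss-Seidel] macro 3: S0 reads c1=-1 → after 3×micro: 3; S1 reads c0=3 → after 2×micro: 1 ⇒ (c0=3, c1=1)
[Gauss-Seidel] macro 4: S0 reads c1=1 → after 3×micro: 2; S1 reads c0=2 → after 2×micro: -1 ⇒ (c0=2, c1=-1)
[Gauss-Seidel] macro 5: S0 reads c1=-1 → after 3×micro: 3; S1 reads c0=3 → after 2×micro: 1 ⇒ (c0=3, c1=1)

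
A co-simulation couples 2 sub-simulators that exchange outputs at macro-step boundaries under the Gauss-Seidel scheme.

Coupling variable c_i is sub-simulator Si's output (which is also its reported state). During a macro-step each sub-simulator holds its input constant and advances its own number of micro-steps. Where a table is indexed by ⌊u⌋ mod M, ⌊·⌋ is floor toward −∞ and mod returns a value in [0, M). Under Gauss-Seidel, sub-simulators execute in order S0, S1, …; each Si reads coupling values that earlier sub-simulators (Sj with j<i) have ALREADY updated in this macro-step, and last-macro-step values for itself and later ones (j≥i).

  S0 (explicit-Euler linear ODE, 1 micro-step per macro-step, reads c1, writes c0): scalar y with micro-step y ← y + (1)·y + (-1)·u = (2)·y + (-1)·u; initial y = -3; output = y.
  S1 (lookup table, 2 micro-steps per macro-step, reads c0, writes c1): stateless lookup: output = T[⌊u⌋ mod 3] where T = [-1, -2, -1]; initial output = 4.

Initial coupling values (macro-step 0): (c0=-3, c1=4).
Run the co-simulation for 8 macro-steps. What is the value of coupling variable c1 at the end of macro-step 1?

macro 1: S0 reads c1=4 → after 1×micro: -10; S1 reads c0=-10 → after 2×micro: -1 ⇒ (c0=-10, c1=-1)
macro 2: S0 reads c1=-1 → after 1×micro: -19; S1 reads c0=-19 → after 2×micro: -1 ⇒ (c0=-19, c1=-1)
macro 3: S0 reads c1=-1 → after 1×micro: -37; S1 reads c0=-37 → after 2×micro: -1 ⇒ (c0=-37, c1=-1)
macro 4: S0 reads c1=-1 → after 1×micro: -73; S1 reads c0=-73 → after 2×micro: -1 ⇒ (c0=-73, c1=-1)
macro 5: S0 reads c1=-1 → after 1×micro: -145; S1 reads c0=-145 → after 2×micro: -1 ⇒ (c0=-145, c1=-1)
macro 6: S0 reads c1=-1 → after 1×micro: -289; S1 reads c0=-289 → after 2×micro: -1 ⇒ (c0=-289, c1=-1)
macro 7: S0 reads c1=-1 → after 1×micro: -577; S1 reads c0=-577 → after 2×micro: -1 ⇒ (c0=-577, c1=-1)
macro 8: S0 reads c1=-1 → after 1×micro: -1153; S1 reads c0=-1153 → after 2×micro: -1 ⇒ (c0=-1153, c1=-1)

c1 at macro-step 1 = -1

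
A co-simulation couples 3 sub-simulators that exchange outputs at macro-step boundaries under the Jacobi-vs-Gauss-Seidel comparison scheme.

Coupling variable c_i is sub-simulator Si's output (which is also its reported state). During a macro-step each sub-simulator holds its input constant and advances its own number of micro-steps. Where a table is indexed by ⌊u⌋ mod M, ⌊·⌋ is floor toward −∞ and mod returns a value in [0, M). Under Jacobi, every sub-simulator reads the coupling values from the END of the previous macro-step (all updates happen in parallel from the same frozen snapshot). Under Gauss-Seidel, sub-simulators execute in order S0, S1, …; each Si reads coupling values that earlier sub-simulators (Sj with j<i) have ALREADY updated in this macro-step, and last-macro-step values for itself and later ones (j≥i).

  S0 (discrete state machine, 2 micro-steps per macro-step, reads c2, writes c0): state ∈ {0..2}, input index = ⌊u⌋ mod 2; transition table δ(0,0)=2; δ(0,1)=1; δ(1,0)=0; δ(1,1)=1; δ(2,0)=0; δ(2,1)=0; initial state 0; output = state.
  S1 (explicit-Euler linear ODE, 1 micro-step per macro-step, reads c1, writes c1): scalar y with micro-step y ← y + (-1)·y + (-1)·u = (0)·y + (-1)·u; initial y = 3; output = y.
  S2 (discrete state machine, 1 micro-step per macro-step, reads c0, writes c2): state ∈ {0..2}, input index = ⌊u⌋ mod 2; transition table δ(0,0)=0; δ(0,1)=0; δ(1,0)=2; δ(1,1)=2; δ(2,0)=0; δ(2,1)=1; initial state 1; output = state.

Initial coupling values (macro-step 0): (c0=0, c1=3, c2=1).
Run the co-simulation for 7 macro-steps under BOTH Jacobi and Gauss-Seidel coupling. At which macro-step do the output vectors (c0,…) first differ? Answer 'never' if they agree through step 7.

first divergence at macro-step: 2

[Jacobi] macro 1: S0 reads c2=1 → after 2×micro: 1; S1 reads c1=3 → after 1×micro: -3; S2 reads c0=0 → after 1×micro: 2 ⇒ (c0=1, c1=-3, c2=2)
[Jacobi] macro 2: S0 reads c2=2 → after 2×micro: 2; S1 reads c1=-3 → after 1×micro: 3; S2 reads c0=1 → after 1×micro: 1 ⇒ (c0=2, c1=3, c2=1)
[Jacobi] macro 3: S0 reads c2=1 → after 2×micro: 1; S1 reads c1=3 → after 1×micro: -3; S2 reads c0=2 → after 1×micro: 2 ⇒ (c0=1, c1=-3, c2=2)
[Jacobi] macro 4: S0 reads c2=2 → after 2×micro: 2; S1 reads c1=-3 → after 1×micro: 3; S2 reads c0=1 → after 1×micro: 1 ⇒ (c0=2, c1=3, c2=1)
[Jacobi] macro 5: S0 reads c2=1 → after 2×micro: 1; S1 reads c1=3 → after 1×micro: -3; S2 reads c0=2 → after 1×micro: 2 ⇒ (c0=1, c1=-3, c2=2)
[Jacobi] macro 6: S0 reads c2=2 → after 2×micro: 2; S1 reads c1=-3 → after 1×micro: 3; S2 reads c0=1 → after 1×micro: 1 ⇒ (c0=2, c1=3, c2=1)
[Jacobi] macro 7: S0 reads c2=1 → after 2×micro: 1; S1 reads c1=3 → after 1×micro: -3; S2 reads c0=2 → after 1×micro: 2 ⇒ (c0=1, c1=-3, c2=2)
[Gauss-Seidel] macro 1: S0 reads c2=1 → after 2×micro: 1; S1 reads c1=3 → after 1×micro: -3; S2 reads c0=1 → after 1×micro: 2 ⇒ (c0=1, c1=-3, c2=2)
[Gauss-Seidel] macro 2: S0 reads c2=2 → after 2×micro: 2; S1 reads c1=-3 → after 1×micro: 3; S2 reads c0=2 → after 1×micro: 0 ⇒ (c0=2, c1=3, c2=0)
[Gauss-Seidel] macro 3: S0 reads c2=0 → after 2×micro: 2; S1 reads c1=3 → after 1×micro: -3; S2 reads c0=2 → after 1×micro: 0 ⇒ (c0=2, c1=-3, c2=0)
[Gauss-Seidel] macro 4: S0 reads c2=0 → after 2×micro: 2; S1 reads c1=-3 → after 1×micro: 3; S2 reads c0=2 → after 1×micro: 0 ⇒ (c0=2, c1=3, c2=0)
[Gauss-Seidel] macro 5: S0 reads c2=0 → after 2×micro: 2; S1 reads c1=3 → after 1×micro: -3; S2 reads c0=2 → after 1×micro: 0 ⇒ (c0=2, c1=-3, c2=0)
[Gauss-Seidel] macro 6: S0 reads c2=0 → after 2×micro: 2; S1 reads c1=-3 → after 1×micro: 3; S2 reads c0=2 → after 1×micro: 0 ⇒ (c0=2, c1=3, c2=0)
[Gauss-Seidel] macro 7: S0 reads c2=0 → after 2×micro: 2; S1 reads c1=3 → after 1×micro: -3; S2 reads c0=2 → after 1×micro: 0 ⇒ (c0=2, c1=-3, c2=0)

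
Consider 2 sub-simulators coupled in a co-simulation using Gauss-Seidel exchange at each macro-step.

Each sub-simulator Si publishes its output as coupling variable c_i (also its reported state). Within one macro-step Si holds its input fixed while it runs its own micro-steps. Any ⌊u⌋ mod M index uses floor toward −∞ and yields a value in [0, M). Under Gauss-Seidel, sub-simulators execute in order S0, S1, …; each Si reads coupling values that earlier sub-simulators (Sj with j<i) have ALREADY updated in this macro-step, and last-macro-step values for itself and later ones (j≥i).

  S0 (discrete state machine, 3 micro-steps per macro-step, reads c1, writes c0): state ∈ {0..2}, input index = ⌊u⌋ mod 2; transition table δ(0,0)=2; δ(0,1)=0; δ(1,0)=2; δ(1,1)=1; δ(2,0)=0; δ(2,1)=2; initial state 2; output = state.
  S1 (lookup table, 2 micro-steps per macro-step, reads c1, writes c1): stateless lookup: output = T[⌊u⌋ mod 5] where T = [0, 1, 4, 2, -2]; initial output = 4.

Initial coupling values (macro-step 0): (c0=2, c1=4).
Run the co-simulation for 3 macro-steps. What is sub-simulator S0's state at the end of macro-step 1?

macro 1: S0 reads c1=4 → after 3×micro: 0; S1 reads c1=4 → after 2×micro: -2 ⇒ (c0=0, c1=-2)
macro 2: S0 reads c1=-2 → after 3×micro: 2; S1 reads c1=-2 → after 2×micro: 2 ⇒ (c0=2, c1=2)
macro 3: S0 reads c1=2 → after 3×micro: 0; S1 reads c1=2 → after 2×micro: 4 ⇒ (c0=0, c1=4)

S0 state at macro-step 1 = 0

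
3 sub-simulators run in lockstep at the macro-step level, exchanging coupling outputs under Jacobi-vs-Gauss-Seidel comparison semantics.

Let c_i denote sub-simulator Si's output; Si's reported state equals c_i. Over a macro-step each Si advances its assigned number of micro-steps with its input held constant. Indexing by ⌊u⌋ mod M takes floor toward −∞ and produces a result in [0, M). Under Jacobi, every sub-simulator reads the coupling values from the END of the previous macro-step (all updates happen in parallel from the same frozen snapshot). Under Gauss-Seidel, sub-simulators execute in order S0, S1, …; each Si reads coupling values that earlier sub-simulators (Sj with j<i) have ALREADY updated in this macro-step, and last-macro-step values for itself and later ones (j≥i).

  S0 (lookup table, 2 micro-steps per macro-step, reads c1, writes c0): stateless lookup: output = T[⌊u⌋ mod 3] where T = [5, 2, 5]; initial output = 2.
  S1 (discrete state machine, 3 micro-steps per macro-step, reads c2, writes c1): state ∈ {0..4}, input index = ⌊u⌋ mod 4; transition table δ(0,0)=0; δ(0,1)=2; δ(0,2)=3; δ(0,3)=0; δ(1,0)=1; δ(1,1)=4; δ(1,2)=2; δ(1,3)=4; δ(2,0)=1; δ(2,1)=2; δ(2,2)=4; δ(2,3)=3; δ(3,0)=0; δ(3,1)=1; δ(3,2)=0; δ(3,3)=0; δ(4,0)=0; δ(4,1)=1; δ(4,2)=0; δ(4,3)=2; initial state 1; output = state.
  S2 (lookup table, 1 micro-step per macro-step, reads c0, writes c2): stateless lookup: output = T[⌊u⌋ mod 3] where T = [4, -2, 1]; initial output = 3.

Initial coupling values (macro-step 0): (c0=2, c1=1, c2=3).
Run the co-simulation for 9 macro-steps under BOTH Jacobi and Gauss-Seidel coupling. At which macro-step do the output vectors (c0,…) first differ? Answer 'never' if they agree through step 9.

first divergence at macro-step: never

[Jacobi] macro 1: S0 reads c1=1 → after 2×micro: 2; S1 reads c2=3 → after 3×micro: 3; S2 reads c0=2 → after 1×micro: 1 ⇒ (c0=2, c1=3, c2=1)
[Jacobi] macro 2: S0 reads c1=3 → after 2×micro: 5; S1 reads c2=1 → after 3×micro: 1; S2 reads c0=2 → after 1×micro: 1 ⇒ (c0=5, c1=1, c2=1)
[Jacobi] macro 3: S0 reads c1=1 → after 2×micro: 2; S1 reads c2=1 → after 3×micro: 4; S2 reads c0=5 → after 1×micro: 1 ⇒ (c0=2, c1=4, c2=1)
[Jacobi] macro 4: S0 reads c1=4 → after 2×micro: 2; S1 reads c2=1 → after 3×micro: 1; S2 reads c0=2 → after 1×micro: 1 ⇒ (c0=2, c1=1, c2=1)
[Jacobi] macro 5: S0 reads c1=1 → after 2×micro: 2; S1 reads c2=1 → after 3×micro: 4; S2 reads c0=2 → after 1×micro: 1 ⇒ (c0=2, c1=4, c2=1)
[Jacobi] macro 6: S0 reads c1=4 → after 2×micro: 2; S1 reads c2=1 → after 3×micro: 1; S2 reads c0=2 → after 1×micro: 1 ⇒ (c0=2, c1=1, c2=1)
[Jacobi] macro 7: S0 reads c1=1 → after 2×micro: 2; S1 reads c2=1 → after 3×micro: 4; S2 reads c0=2 → after 1×micro: 1 ⇒ (c0=2, c1=4, c2=1)
[Jacobi] macro 8: S0 reads c1=4 → after 2×micro: 2; S1 reads c2=1 → after 3×micro: 1; S2 reads c0=2 → after 1×micro: 1 ⇒ (c0=2, c1=1, c2=1)
[Jacobi] macro 9: S0 reads c1=1 → after 2×micro: 2; S1 reads c2=1 → after 3×micro: 4; S2 reads c0=2 → after 1×micro: 1 ⇒ (c0=2, c1=4, c2=1)
[Gauss-Seidel] macro 1: S0 reads c1=1 → after 2×micro: 2; S1 reads c2=3 → after 3×micro: 3; S2 reads c0=2 → after 1×micro: 1 ⇒ (c0=2, c1=3, c2=1)
[Gauss-Seidel] macro 2: S0 reads c1=3 → after 2×micro: 5; S1 reads c2=1 → after 3×micro: 1; S2 reads c0=5 → after 1×micro: 1 ⇒ (c0=5, c1=1, c2=1)
[Gauss-Seidel] macro 3: S0 reads c1=1 → after 2×micro: 2; S1 reads c2=1 → after 3×micro: 4; S2 reads c0=2 → after 1×micro: 1 ⇒ (c0=2, c1=4, c2=1)
[Gauss-Seidel] macro 4: S0 reads c1=4 → after 2×micro: 2; S1 reads c2=1 → after 3×micro: 1; S2 reads c0=2 → after 1×micro: 1 ⇒ (c0=2, c1=1, c2=1)
[Gauss-Seidel] macro 5: S0 reads c1=1 → after 2×micro: 2; S1 reads c2=1 → after 3×micro: 4; S2 reads c0=2 → after 1×micro: 1 ⇒ (c0=2, c1=4, c2=1)
[Gauss-Seidel] macro 6: S0 reads c1=4 → after 2×micro: 2; S1 reads c2=1 → after 3×micro: 1; S2 reads c0=2 → after 1×micro: 1 ⇒ (c0=2, c1=1, c2=1)
[Gauss-Seidel] macro 7: S0 reads c1=1 → after 2×micro: 2; S1 reads c2=1 → after 3×micro: 4; S2 reads c0=2 → after 1×micro: 1 ⇒ (c0=2, c1=4, c2=1)
[Gauss-Seidel] macro 8: S0 reads c1=4 → after 2×micro: 2; S1 reads c2=1 → after 3×micro: 1; S2 reads c0=2 → after 1×micro: 1 ⇒ (c0=2, c1=1, c2=1)
[Gauss-Seidel] macro 9: S0 reads c1=1 → after 2×micro: 2; S1 reads c2=1 → after 3×micro: 4; S2 reads c0=2 → after 1×micro: 1 ⇒ (c0=2, c1=4, c2=1)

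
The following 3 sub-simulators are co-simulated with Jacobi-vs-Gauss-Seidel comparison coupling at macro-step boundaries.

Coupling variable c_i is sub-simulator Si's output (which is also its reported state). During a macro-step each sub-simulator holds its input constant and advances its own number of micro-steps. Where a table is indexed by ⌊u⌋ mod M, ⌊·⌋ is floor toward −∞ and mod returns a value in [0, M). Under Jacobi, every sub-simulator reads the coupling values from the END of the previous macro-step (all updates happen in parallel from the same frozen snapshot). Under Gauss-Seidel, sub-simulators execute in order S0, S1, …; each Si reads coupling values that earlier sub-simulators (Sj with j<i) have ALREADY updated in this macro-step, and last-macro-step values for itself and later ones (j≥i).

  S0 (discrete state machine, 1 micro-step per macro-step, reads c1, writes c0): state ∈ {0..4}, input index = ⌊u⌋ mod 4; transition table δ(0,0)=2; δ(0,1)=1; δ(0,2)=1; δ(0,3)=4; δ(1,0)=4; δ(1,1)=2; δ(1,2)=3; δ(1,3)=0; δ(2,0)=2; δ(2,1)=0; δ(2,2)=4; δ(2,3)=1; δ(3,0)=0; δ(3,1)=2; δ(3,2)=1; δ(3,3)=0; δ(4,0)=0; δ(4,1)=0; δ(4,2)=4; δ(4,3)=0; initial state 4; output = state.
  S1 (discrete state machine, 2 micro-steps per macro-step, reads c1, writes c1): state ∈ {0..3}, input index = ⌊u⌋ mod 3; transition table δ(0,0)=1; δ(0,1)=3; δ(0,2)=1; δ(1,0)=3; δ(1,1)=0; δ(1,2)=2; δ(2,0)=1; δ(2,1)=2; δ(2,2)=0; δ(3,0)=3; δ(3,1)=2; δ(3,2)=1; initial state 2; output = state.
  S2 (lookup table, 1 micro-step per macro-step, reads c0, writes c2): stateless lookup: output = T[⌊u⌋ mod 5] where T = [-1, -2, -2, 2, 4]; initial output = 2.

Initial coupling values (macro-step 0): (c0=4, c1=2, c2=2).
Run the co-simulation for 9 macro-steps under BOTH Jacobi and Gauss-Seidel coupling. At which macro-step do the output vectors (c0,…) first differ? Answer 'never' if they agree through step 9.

first divergence at macro-step: 2

[Jacobi] macro 1: S0 reads c1=2 → after 1×micro: 4; S1 reads c1=2 → after 2×micro: 1; S2 reads c0=4 → after 1×micro: 4 ⇒ (c0=4, c1=1, c2=4)
[Jacobi] macro 2: S0 reads c1=1 → after 1×micro: 0; S1 reads c1=1 → after 2×micro: 3; S2 reads c0=4 → after 1×micro: 4 ⇒ (c0=0, c1=3, c2=4)
[Jacobi] macro 3: S0 reads c1=3 → after 1×micro: 4; S1 reads c1=3 → after 2×micro: 3; S2 reads c0=0 → after 1×micro: -1 ⇒ (c0=4, c1=3, c2=-1)
[Jacobi] macro 4: S0 reads c1=3 → after 1×micro: 0; S1 reads c1=3 → after 2×micro: 3; S2 reads c0=4 → after 1×micro: 4 ⇒ (c0=0, c1=3, c2=4)
[Jacobi] macro 5: S0 reads c1=3 → after 1×micro: 4; S1 reads c1=3 → after 2×micro: 3; S2 reads c0=0 → after 1×micro: -1 ⇒ (c0=4, c1=3, c2=-1)
[Jacobi] macro 6: S0 reads c1=3 → after 1×micro: 0; S1 reads c1=3 → after 2×micro: 3; S2 reads c0=4 → after 1×micro: 4 ⇒ (c0=0, c1=3, c2=4)
[Jacobi] macro 7: S0 reads c1=3 → after 1×micro: 4; S1 reads c1=3 → after 2×micro: 3; S2 reads c0=0 → after 1×micro: -1 ⇒ (c0=4, c1=3, c2=-1)
[Jacobi] macro 8: S0 reads c1=3 → after 1×micro: 0; S1 reads c1=3 → after 2×micro: 3; S2 reads c0=4 → after 1×micro: 4 ⇒ (c0=0, c1=3, c2=4)
[Jacobi] macro 9: S0 reads c1=3 → after 1×micro: 4; S1 reads c1=3 → after 2×micro: 3; S2 reads c0=0 → after 1×micro: -1 ⇒ (c0=4, c1=3, c2=-1)
[Gauss-Seidel] macro 1: S0 reads c1=2 → after 1×micro: 4; S1 reads c1=2 → after 2×micro: 1; S2 reads c0=4 → after 1×micro: 4 ⇒ (c0=4, c1=1, c2=4)
[Gauss-Seidel] macro 2: S0 reads c1=1 → after 1×micro: 0; S1 reads c1=1 → after 2×micro: 3; S2 reads c0=0 → after 1×micro: -1 ⇒ (c0=0, c1=3, c2=-1)
[Gauss-Seidel] macro 3: S0 reads c1=3 → after 1×micro: 4; S1 reads c1=3 → after 2×micro: 3; S2 reads c0=4 → after 1×micro: 4 ⇒ (c0=4, c1=3, c2=4)
[Gauss-Seidel] macro 4: S0 reads c1=3 → after 1×micro: 0; S1 reads c1=3 → after 2×micro: 3; S2 reads c0=0 → after 1×micro: -1 ⇒ (c0=0, c1=3, c2=-1)
[Gauss-Seidel] macro 5: S0 reads c1=3 → after 1×micro: 4; S1 reads c1=3 → after 2×micro: 3; S2 reads c0=4 → after 1×micro: 4 ⇒ (c0=4, c1=3, c2=4)
[Gauss-Seidel] macro 6: S0 reads c1=3 → after 1×micro: 0; S1 reads c1=3 → after 2×micro: 3; S2 reads c0=0 → after 1×micro: -1 ⇒ (c0=0, c1=3, c2=-1)
[Gauss-Seidel] macro 7: S0 reads c1=3 → after 1×micro: 4; S1 reads c1=3 → after 2×micro: 3; S2 reads c0=4 → after 1×micro: 4 ⇒ (c0=4, c1=3, c2=4)
[Gauss-Seidel] macro 8: S0 reads c1=3 → after 1×micro: 0; S1 reads c1=3 → after 2×micro: 3; S2 reads c0=0 → after 1×micro: -1 ⇒ (c0=0, c1=3, c2=-1)
[Gauss-Seidel] macro 9: S0 reads c1=3 → after 1×micro: 4; S1 reads c1=3 → after 2×micro: 3; S2 reads c0=4 → after 1×micro: 4 ⇒ (c0=4, c1=3, c2=4)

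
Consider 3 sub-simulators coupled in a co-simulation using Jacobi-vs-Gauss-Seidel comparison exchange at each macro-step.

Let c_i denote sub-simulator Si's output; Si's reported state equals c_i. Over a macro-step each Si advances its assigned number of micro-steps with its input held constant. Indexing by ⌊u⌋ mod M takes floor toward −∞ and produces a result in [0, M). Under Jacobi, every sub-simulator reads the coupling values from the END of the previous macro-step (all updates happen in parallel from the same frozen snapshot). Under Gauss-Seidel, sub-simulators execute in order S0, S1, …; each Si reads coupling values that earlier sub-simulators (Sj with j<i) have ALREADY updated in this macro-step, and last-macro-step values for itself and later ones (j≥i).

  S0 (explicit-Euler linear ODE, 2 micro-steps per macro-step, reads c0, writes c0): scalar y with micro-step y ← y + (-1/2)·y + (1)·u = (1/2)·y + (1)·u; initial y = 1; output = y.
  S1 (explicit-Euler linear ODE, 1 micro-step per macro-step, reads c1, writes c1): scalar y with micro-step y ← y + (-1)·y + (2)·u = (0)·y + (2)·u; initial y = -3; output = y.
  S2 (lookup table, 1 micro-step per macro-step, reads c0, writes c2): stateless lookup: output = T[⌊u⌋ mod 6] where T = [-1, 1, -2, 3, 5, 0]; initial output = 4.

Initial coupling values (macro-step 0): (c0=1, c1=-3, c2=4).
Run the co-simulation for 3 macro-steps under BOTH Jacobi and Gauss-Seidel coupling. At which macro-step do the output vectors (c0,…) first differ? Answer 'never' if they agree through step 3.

[Jacobi] macro 1: S0 reads c0=1 → after 2×micro: 7/4; S1 reads c1=-3 → after 1×micro: -6; S2 reads c0=1 → after 1×micro: 1 ⇒ (c0=7/4, c1=-6, c2=1)
[Jacobi] macro 2: S0 reads c0=7/4 → after 2×micro: 49/16; S1 reads c1=-6 → after 1×micro: -12; S2 reads c0=7/4 → after 1×micro: 1 ⇒ (c0=49/16, c1=-12, c2=1)
[Jacobi] macro 3: S0 reads c0=49/16 → after 2×micro: 343/64; S1 reads c1=-12 → after 1×micro: -24; S2 reads c0=49/16 → after 1×micro: 3 ⇒ (c0=343/64, c1=-24, c2=3)
[Gauss-Seidel] macro 1: S0 reads c0=1 → after 2×micro: 7/4; S1 reads c1=-3 → after 1×micro: -6; S2 reads c0=7/4 → after 1×micro: 1 ⇒ (c0=7/4, c1=-6, c2=1)
[Gauss-Seidel] macro 2: S0 reads c0=7/4 → after 2×micro: 49/16; S1 reads c1=-6 → after 1×micro: -12; S2 reads c0=49/16 → after 1×micro: 3 ⇒ (c0=49/16, c1=-12, c2=3)
[Gauss-Seidel] macro 3: S0 reads c0=49/16 → after 2×micro: 343/64; S1 reads c1=-12 → after 1×micro: -24; S2 reads c0=343/64 → after 1×micro: 0 ⇒ (c0=343/64, c1=-24, c2=0)

first divergence at macro-step: 2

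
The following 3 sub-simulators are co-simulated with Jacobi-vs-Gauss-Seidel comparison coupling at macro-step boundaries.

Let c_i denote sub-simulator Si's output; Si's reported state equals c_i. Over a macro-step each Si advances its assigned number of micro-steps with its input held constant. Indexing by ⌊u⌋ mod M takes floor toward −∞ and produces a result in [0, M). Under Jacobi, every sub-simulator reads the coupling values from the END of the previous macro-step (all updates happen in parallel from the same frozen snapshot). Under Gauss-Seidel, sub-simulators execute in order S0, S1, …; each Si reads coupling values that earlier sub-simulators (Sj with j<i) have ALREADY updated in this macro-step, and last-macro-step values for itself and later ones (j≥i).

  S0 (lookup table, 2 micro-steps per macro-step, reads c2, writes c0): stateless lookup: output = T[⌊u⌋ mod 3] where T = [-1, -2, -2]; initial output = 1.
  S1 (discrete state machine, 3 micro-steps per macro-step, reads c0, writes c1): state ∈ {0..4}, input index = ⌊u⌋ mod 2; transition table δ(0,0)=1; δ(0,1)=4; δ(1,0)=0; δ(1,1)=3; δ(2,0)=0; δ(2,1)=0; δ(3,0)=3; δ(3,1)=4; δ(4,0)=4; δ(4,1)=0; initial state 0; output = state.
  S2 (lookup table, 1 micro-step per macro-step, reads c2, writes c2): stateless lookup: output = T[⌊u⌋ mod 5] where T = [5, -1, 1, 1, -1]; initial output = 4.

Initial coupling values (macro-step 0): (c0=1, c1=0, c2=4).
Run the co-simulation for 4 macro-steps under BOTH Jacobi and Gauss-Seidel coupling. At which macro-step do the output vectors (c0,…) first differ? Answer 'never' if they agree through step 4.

first divergence at macro-step: 1

[Jacobi] macro 1: S0 reads c2=4 → after 2×micro: -2; S1 reads c0=1 → after 3×micro: 4; S2 reads c2=4 → after 1×micro: -1 ⇒ (c0=-2, c1=4, c2=-1)
[Jacobi] macro 2: S0 reads c2=-1 → after 2×micro: -2; S1 reads c0=-2 → after 3×micro: 4; S2 reads c2=-1 → after 1×micro: -1 ⇒ (c0=-2, c1=4, c2=-1)
[Jacobi] macro 3: S0 reads c2=-1 → after 2×micro: -2; S1 reads c0=-2 → after 3×micro: 4; S2 reads c2=-1 → after 1×micro: -1 ⇒ (c0=-2, c1=4, c2=-1)
[Jacobi] macro 4: S0 reads c2=-1 → after 2×micro: -2; S1 reads c0=-2 → after 3×micro: 4; S2 reads c2=-1 → after 1×micro: -1 ⇒ (c0=-2, c1=4, c2=-1)
[Gauss-Seidel] macro 1: S0 reads c2=4 → after 2×micro: -2; S1 reads c0=-2 → after 3×micro: 1; S2 reads c2=4 → after 1×micro: -1 ⇒ (c0=-2, c1=1, c2=-1)
[Gauss-Seidel] macro 2: S0 reads c2=-1 → after 2×micro: -2; S1 reads c0=-2 → after 3×micro: 0; S2 reads c2=-1 → after 1×micro: -1 ⇒ (c0=-2, c1=0, c2=-1)
[Gauss-Seidel] macro 3: S0 reads c2=-1 → after 2×micro: -2; S1 reads c0=-2 → after 3×micro: 1; S2 reads c2=-1 → after 1×micro: -1 ⇒ (c0=-2, c1=1, c2=-1)
[Gauss-Seidel] macro 4: S0 reads c2=-1 → after 2×micro: -2; S1 reads c0=-2 → after 3×micro: 0; S2 reads c2=-1 → after 1×micro: -1 ⇒ (c0=-2, c1=0, c2=-1)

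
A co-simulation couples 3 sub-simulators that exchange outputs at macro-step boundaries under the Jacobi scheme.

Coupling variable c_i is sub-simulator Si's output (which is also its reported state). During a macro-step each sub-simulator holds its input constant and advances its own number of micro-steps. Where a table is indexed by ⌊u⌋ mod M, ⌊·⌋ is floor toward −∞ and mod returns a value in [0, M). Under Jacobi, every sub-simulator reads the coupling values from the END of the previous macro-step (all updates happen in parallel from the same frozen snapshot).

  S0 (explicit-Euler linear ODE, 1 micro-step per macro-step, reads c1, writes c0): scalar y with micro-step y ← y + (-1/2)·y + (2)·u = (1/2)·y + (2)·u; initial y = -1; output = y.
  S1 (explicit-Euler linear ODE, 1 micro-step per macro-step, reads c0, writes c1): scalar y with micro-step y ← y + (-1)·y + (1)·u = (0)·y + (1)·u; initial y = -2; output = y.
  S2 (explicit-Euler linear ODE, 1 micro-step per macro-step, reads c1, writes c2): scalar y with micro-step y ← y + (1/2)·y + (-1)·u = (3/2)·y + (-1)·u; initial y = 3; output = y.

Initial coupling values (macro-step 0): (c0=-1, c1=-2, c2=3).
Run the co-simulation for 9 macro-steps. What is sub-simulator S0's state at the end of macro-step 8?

S0 state at macro-step 8 = -32129/256

macro 1: S0 reads c1=-2 → after 1×micro: -9/2; S1 reads c0=-1 → after 1×micro: -1; S2 reads c1=-2 → after 1×micro: 13/2 ⇒ (c0=-9/2, c1=-1, c2=13/2)
macro 2: S0 reads c1=-1 → after 1×micro: -17/4; S1 reads c0=-9/2 → after 1×micro: -9/2; S2 reads c1=-1 → after 1×micro: 43/4 ⇒ (c0=-17/4, c1=-9/2, c2=43/4)
macro 3: S0 reads c1=-9/2 → after 1×micro: -89/8; S1 reads c0=-17/4 → after 1×micro: -17/4; S2 reads c1=-9/2 → after 1×micro: 165/8 ⇒ (c0=-89/8, c1=-17/4, c2=165/8)
macro 4: S0 reads c1=-17/4 → after 1×micro: -225/16; S1 reads c0=-89/8 → after 1×micro: -89/8; S2 reads c1=-17/4 → after 1×micro: 563/16 ⇒ (c0=-225/16, c1=-89/8, c2=563/16)
macro 5: S0 reads c1=-89/8 → after 1×micro: -937/32; S1 reads c0=-225/16 → after 1×micro: -225/16; S2 reads c1=-89/8 → after 1×micro: 2045/32 ⇒ (c0=-937/32, c1=-225/16, c2=2045/32)
macro 6: S0 reads c1=-225/16 → after 1×micro: -2737/64; S1 reads c0=-937/32 → after 1×micro: -937/32; S2 reads c1=-225/16 → after 1×micro: 7035/64 ⇒ (c0=-2737/64, c1=-937/32, c2=7035/64)
macro 7: S0 reads c1=-937/32 → after 1×micro: -10233/128; S1 reads c0=-2737/64 → after 1×micro: -2737/64; S2 reads c1=-937/32 → after 1×micro: 24853/128 ⇒ (c0=-10233/128, c1=-2737/64, c2=24853/128)
macro 8: S0 reads c1=-2737/64 → after 1×micro: -32129/256; S1 reads c0=-10233/128 → after 1×micro: -10233/128; S2 reads c1=-2737/64 → after 1×micro: 85507/256 ⇒ (c0=-32129/256, c1=-10233/128, c2=85507/256)
macro 9: S0 reads c1=-10233/128 → after 1×micro: -113993/512; S1 reads c0=-32129/256 → after 1×micro: -32129/256; S2 reads c1=-10233/128 → after 1×micro: 297453/512 ⇒ (c0=-113993/512, c1=-32129/256, c2=297453/512)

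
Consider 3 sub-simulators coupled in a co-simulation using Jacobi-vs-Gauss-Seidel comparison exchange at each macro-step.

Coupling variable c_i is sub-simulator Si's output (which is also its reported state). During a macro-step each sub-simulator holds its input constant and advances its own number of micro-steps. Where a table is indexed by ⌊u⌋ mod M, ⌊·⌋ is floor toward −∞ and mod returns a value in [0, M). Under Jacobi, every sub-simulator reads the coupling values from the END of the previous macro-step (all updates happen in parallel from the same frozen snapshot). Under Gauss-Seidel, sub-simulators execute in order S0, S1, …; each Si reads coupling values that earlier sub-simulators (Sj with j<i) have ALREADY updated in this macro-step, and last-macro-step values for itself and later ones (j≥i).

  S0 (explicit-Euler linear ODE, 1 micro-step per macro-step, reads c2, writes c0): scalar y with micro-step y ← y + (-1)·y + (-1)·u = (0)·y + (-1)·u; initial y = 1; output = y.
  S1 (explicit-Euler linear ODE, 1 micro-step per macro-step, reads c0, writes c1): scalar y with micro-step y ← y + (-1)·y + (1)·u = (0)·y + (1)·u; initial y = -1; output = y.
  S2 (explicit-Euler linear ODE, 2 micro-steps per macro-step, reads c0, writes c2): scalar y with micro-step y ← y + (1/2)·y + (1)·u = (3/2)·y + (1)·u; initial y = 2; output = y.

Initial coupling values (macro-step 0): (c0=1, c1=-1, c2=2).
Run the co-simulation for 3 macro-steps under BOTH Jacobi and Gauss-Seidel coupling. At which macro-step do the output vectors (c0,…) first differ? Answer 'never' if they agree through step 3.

[Jacobi] macro 1: S0 reads c2=2 → after 1×micro: -2; S1 reads c0=1 → after 1×micro: 1; S2 reads c0=1 → after 2×micro: 7 ⇒ (c0=-2, c1=1, c2=7)
[Jacobi] macro 2: S0 reads c2=7 → after 1×micro: -7; S1 reads c0=-2 → after 1×micro: -2; S2 reads c0=-2 → after 2×micro: 43/4 ⇒ (c0=-7, c1=-2, c2=43/4)
[Jacobi] macro 3: S0 reads c2=43/4 → after 1×micro: -43/4; S1 reads c0=-7 → after 1×micro: -7; S2 reads c0=-7 → after 2×micro: 107/16 ⇒ (c0=-43/4, c1=-7, c2=107/16)
[Gauss-Seidel] macro 1: S0 reads c2=2 → after 1×micro: -2; S1 reads c0=-2 → after 1×micro: -2; S2 reads c0=-2 → after 2×micro: -1/2 ⇒ (c0=-2, c1=-2, c2=-1/2)
[Gauss-Seidel] macro 2: S0 reads c2=-1/2 → after 1×micro: 1/2; S1 reads c0=1/2 → after 1×micro: 1/2; S2 reads c0=1/2 → after 2×micro: 1/8 ⇒ (c0=1/2, c1=1/2, c2=1/8)
[Gauss-Seidel] macro 3: S0 reads c2=1/8 → after 1×micro: -1/8; S1 reads c0=-1/8 → after 1×micro: -1/8; S2 reads c0=-1/8 → after 2×micro: -1/32 ⇒ (c0=-1/8, c1=-1/8, c2=-1/32)

first divergence at macro-step: 1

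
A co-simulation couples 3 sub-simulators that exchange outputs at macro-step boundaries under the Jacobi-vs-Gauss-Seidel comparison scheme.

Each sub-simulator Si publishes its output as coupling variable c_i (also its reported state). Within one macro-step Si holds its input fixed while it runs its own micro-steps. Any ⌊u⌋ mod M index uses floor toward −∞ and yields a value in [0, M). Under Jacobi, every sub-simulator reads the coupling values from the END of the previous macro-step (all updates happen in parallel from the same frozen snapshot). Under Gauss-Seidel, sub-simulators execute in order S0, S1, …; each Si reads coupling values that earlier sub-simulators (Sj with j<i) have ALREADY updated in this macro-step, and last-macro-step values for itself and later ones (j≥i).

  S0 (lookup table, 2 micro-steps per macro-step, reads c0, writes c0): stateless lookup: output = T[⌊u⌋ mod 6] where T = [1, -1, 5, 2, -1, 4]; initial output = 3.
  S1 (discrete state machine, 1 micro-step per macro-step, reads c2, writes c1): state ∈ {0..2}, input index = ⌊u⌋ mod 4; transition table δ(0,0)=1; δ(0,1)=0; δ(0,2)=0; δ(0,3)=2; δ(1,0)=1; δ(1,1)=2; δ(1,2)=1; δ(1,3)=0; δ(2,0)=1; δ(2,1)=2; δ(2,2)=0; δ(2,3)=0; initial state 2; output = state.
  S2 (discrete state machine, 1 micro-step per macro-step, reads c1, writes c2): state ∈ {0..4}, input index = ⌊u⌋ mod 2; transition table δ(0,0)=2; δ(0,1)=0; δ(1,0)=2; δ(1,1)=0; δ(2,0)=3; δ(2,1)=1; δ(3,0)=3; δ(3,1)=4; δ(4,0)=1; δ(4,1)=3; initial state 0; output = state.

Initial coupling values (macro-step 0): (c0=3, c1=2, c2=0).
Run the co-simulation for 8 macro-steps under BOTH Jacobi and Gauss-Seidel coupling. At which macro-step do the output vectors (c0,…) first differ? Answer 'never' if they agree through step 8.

first divergence at macro-step: 1

[Jacobi] macro 1: S0 reads c0=3 → after 2×micro: 2; S1 reads c2=0 → after 1×micro: 1; S2 reads c1=2 → after 1×micro: 2 ⇒ (c0=2, c1=1, c2=2)
[Jacobi] macro 2: S0 reads c0=2 → after 2×micro: 5; S1 reads c2=2 → after 1×micro: 1; S2 reads c1=1 → after 1×micro: 1 ⇒ (c0=5, c1=1, c2=1)
[Jacobi] macro 3: S0 reads c0=5 → after 2×micro: 4; S1 reads c2=1 → after 1×micro: 2; S2 reads c1=1 → after 1×micro: 0 ⇒ (c0=4, c1=2, c2=0)
[Jacobi] macro 4: S0 reads c0=4 → after 2×micro: -1; S1 reads c2=0 → after 1×micro: 1; S2 reads c1=2 → after 1×micro: 2 ⇒ (c0=-1, c1=1, c2=2)
[Jacobi] macro 5: S0 reads c0=-1 → after 2×micro: 4; S1 reads c2=2 → after 1×micro: 1; S2 reads c1=1 → after 1×micro: 1 ⇒ (c0=4, c1=1, c2=1)
[Jacobi] macro 6: S0 reads c0=4 → after 2×micro: -1; S1 reads c2=1 → after 1×micro: 2; S2 reads c1=1 → after 1×micro: 0 ⇒ (c0=-1, c1=2, c2=0)
[Jacobi] macro 7: S0 reads c0=-1 → after 2×micro: 4; S1 reads c2=0 → after 1×micro: 1; S2 reads c1=2 → after 1×micro: 2 ⇒ (c0=4, c1=1, c2=2)
[Jacobi] macro 8: S0 reads c0=4 → after 2×micro: -1; S1 reads c2=2 → after 1×micro: 1; S2 reads c1=1 → after 1×micro: 1 ⇒ (c0=-1, c1=1, c2=1)
[Gauss-Seidel] macro 1: S0 reads c0=3 → after 2×micro: 2; S1 reads c2=0 → after 1×micro: 1; S2 reads c1=1 → after 1×micro: 0 ⇒ (c0=2, c1=1, c2=0)
[Gauss-Seidel] macro 2: S0 reads c0=2 → after 2×micro: 5; S1 reads c2=0 → after 1×micro: 1; S2 reads c1=1 → after 1×micro: 0 ⇒ (c0=5, c1=1, c2=0)
[Gauss-Seidel] macro 3: S0 reads c0=5 → after 2×micro: 4; S1 reads c2=0 → after 1×micro: 1; S2 reads c1=1 → after 1×micro: 0 ⇒ (c0=4, c1=1, c2=0)
[Gauss-Seidel] macro 4: S0 reads c0=4 → after 2×micro: -1; S1 reads c2=0 → after 1×micro: 1; S2 reads c1=1 → after 1×micro: 0 ⇒ (c0=-1, c1=1, c2=0)
[Gauss-Seidel] macro 5: S0 reads c0=-1 → after 2×micro: 4; S1 reads c2=0 → after 1×micro: 1; S2 reads c1=1 → after 1×micro: 0 ⇒ (c0=4, c1=1, c2=0)
[Gauss-Seidel] macro 6: S0 reads c0=4 → after 2×micro: -1; S1 reads c2=0 → after 1×micro: 1; S2 reads c1=1 → after 1×micro: 0 ⇒ (c0=-1, c1=1, c2=0)
[Gauss-Seidel] macro 7: S0 reads c0=-1 → after 2×micro: 4; S1 reads c2=0 → after 1×micro: 1; S2 reads c1=1 → after 1×micro: 0 ⇒ (c0=4, c1=1, c2=0)
[Gauss-Seidel] macro 8: S0 reads c0=4 → after 2×micro: -1; S1 reads c2=0 → after 1×micro: 1; S2 reads c1=1 → after 1×micro: 0 ⇒ (c0=-1, c1=1, c2=0)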